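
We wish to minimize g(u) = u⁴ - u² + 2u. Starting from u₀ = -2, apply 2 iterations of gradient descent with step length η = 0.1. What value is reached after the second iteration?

g′(u) = 4u³ - 2u + 2
Step 1: g′(-2) = -26; u₁ = -2 − 0.1·(-26) = 0.6
Step 2: g′(0.6) = 1.664; u₂ = 0.6 − 0.1·1.664 = 0.4336

0.4336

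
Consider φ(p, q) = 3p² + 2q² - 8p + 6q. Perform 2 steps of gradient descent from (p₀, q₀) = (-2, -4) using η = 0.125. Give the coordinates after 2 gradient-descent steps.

(1.125, -2.125)

∇φ = (6p - 8, 4q + 6)
(p₁, q₁) = (-2, -4) − 0.125·(-20, -10) = (0.5, -2.75)
(p₂, q₂) = (0.5, -2.75) − 0.125·(-5, -5) = (1.125, -2.125)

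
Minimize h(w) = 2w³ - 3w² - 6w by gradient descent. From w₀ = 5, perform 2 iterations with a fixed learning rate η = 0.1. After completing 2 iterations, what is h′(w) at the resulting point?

7223.703936

h′(w) = 6w² - 6w - 6
w₁ = 5 − 0.1·114 = -6.4
w₂ = -6.4 − 0.1·278.16 = -34.216
h′(w) at (-34.216) = 7223.703936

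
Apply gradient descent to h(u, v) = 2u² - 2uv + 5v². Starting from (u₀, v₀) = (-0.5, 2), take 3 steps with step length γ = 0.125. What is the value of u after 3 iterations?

0.0390625

∇h = (4u - 2v, -2u + 10v)
(u₁, v₁) = (-0.5, 2) − 0.125·(-6, 21) = (0.25, -0.625)
(u₂, v₂) = (0.25, -0.625) − 0.125·(2.25, -6.75) = (-0.03125, 0.21875)
(u₃, v₃) = (-0.03125, 0.21875) − 0.125·(-0.5625, 2.25) = (0.0390625, -0.0625)
u = 0.0390625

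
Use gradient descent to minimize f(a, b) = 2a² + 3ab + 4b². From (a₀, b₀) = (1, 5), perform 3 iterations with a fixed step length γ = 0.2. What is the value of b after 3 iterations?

∇f = (4a + 3b, 3a + 8b)
Step 1: at (1, 5), ∇f = (19, 43) → (1, 5) − 0.2·(19, 43) = (-2.8, -3.6)
Step 2: at (-2.8, -3.6), ∇f = (-22, -37.2) → (-2.8, -3.6) − 0.2·(-22, -37.2) = (1.6, 3.84)
Step 3: at (1.6, 3.84), ∇f = (17.92, 35.52) → (1.6, 3.84) − 0.2·(17.92, 35.52) = (-1.984, -3.264)
b = -3.264

-3.264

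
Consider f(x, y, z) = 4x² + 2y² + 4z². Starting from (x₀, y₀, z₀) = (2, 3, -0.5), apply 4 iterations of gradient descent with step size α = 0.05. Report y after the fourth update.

1.2288

∇f = (8x, 4y, 8z)
(x₁, y₁, z₁) = (2, 3, -0.5) − 0.05·(16, 12, -4) = (1.2, 2.4, -0.3)
(x₂, y₂, z₂) = (1.2, 2.4, -0.3) − 0.05·(9.6, 9.6, -2.4) = (0.72, 1.92, -0.18)
(x₃, y₃, z₃) = (0.72, 1.92, -0.18) − 0.05·(5.76, 7.68, -1.44) = (0.432, 1.536, -0.108)
(x₄, y₄, z₄) = (0.432, 1.536, -0.108) − 0.05·(3.456, 6.144, -0.864) = (0.2592, 1.2288, -0.0648)
y = 1.2288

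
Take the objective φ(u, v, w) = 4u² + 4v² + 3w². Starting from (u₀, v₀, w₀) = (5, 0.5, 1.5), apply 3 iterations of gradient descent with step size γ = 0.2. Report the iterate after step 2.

∇φ = (8u, 8v, 6w)
Step 1: at (5, 0.5, 1.5), ∇φ = (40, 4, 9) → (5, 0.5, 1.5) − 0.2·(40, 4, 9) = (-3, -0.3, -0.3)
Step 2: at (-3, -0.3, -0.3), ∇φ = (-24, -2.4, -1.8) → (-3, -0.3, -0.3) − 0.2·(-24, -2.4, -1.8) = (1.8, 0.18, 0.06)

(1.8, 0.18, 0.06)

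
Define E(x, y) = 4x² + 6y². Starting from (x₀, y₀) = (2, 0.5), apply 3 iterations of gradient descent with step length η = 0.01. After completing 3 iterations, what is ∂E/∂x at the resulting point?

12.459008

∇E = (8x, 12y)
Step 1: at (2, 0.5), ∇E = (16, 6) → (2, 0.5) − 0.01·(16, 6) = (1.84, 0.44)
Step 2: at (1.84, 0.44), ∇E = (14.72, 5.28) → (1.84, 0.44) − 0.01·(14.72, 5.28) = (1.6928, 0.3872)
Step 3: at (1.6928, 0.3872), ∇E = (13.5424, 4.6464) → (1.6928, 0.3872) − 0.01·(13.5424, 4.6464) = (1.557376, 0.340736)
∂E/∂x at (1.557376, 0.340736) = 12.459008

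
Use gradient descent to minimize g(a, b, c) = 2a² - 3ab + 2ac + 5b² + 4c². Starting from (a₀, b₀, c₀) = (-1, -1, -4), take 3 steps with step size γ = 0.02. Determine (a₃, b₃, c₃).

∇g = (4a - 3b + 2c, -3a + 10b, 2a + 8c)
(a₁, b₁, c₁) = (-1, -1, -4) − 0.02·(-9, -7, -34) = (-0.82, -0.86, -3.32)
(a₂, b₂, c₂) = (-0.82, -0.86, -3.32) − 0.02·(-7.34, -6.14, -28.2) = (-0.6732, -0.7372, -2.756)
(a₃, b₃, c₃) = (-0.6732, -0.7372, -2.756) − 0.02·(-5.9932, -5.3524, -23.3944) = (-0.553336, -0.630152, -2.288112)

(-0.553336, -0.630152, -2.288112)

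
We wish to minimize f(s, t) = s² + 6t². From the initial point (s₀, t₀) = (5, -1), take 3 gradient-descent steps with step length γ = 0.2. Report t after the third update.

∇f = (2s, 12t)
(s₁, t₁) = (5, -1) − 0.2·(10, -12) = (3, 1.4)
(s₂, t₂) = (3, 1.4) − 0.2·(6, 16.8) = (1.8, -1.96)
(s₃, t₃) = (1.8, -1.96) − 0.2·(3.6, -23.52) = (1.08, 2.744)
t = 2.744

2.744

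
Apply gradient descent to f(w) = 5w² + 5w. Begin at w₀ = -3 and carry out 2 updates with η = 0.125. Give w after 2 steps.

-0.65625

f′(w) = 10w + 5
Step 1: f′(-3) = -25; w₁ = -3 − 0.125·(-25) = 0.125
Step 2: f′(0.125) = 6.25; w₂ = 0.125 − 0.125·6.25 = -0.65625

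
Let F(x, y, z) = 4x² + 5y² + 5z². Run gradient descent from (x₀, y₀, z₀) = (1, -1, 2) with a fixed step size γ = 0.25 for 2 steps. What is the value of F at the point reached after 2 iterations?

130.5625

∇F = (8x, 10y, 10z)
(x₁, y₁, z₁) = (1, -1, 2) − 0.25·(8, -10, 20) = (-1, 1.5, -3)
(x₂, y₂, z₂) = (-1, 1.5, -3) − 0.25·(-8, 15, -30) = (1, -2.25, 4.5)
F(1, -2.25, 4.5) = 130.5625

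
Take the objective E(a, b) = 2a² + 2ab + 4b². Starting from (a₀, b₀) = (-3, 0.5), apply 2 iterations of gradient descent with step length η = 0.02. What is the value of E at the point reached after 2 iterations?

∇E = (4a + 2b, 2a + 8b)
(a₁, b₁) = (-3, 0.5) − 0.02·(-11, -2) = (-2.78, 0.54)
(a₂, b₂) = (-2.78, 0.54) − 0.02·(-10.04, -1.24) = (-2.5792, 0.5648)
E(-2.5792, 0.5648) = 11.66707712

11.66707712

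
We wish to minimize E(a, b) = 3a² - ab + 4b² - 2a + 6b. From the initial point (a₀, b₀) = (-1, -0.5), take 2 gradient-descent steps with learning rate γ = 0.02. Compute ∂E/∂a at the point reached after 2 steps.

∇E = (6a - b - 2, -a + 8b + 6)
Step 1: at (-1, -0.5), ∇E = (-7.5, 3) → (-1, -0.5) − 0.02·(-7.5, 3) = (-0.85, -0.56)
Step 2: at (-0.85, -0.56), ∇E = (-6.54, 2.37) → (-0.85, -0.56) − 0.02·(-6.54, 2.37) = (-0.7192, -0.6074)
∂E/∂a at (-0.7192, -0.6074) = -5.7078

-5.7078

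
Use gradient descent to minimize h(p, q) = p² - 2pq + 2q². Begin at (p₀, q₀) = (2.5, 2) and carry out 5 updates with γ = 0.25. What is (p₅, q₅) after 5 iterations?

∇h = (2p - 2q, -2p + 4q)
Step 1: at (2.5, 2), ∇h = (1, 3) → (2.5, 2) − 0.25·(1, 3) = (2.25, 1.25)
Step 2: at (2.25, 1.25), ∇h = (2, 0.5) → (2.25, 1.25) − 0.25·(2, 0.5) = (1.75, 1.125)
Step 3: at (1.75, 1.125), ∇h = (1.25, 1) → (1.75, 1.125) − 0.25·(1.25, 1) = (1.4375, 0.875)
Step 4: at (1.4375, 0.875), ∇h = (1.125, 0.625) → (1.4375, 0.875) − 0.25·(1.125, 0.625) = (1.15625, 0.71875)
Step 5: at (1.15625, 0.71875), ∇h = (0.875, 0.5625) → (1.15625, 0.71875) − 0.25·(0.875, 0.5625) = (0.9375, 0.578125)

(0.9375, 0.578125)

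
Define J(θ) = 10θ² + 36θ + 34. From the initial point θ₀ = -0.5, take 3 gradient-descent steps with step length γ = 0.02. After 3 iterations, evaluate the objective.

2.3884864

J′(θ) = 20θ + 36
θ₁ = -0.5 − 0.02·26 = -1.02
θ₂ = -1.02 − 0.02·15.6 = -1.332
θ₃ = -1.332 − 0.02·9.36 = -1.5192
J(-1.5192) = 2.3884864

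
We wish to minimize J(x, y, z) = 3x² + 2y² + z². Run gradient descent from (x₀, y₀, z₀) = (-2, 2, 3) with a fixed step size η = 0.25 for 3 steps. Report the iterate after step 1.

∇J = (6x, 4y, 2z)
Step 1: at (-2, 2, 3), ∇J = (-12, 8, 6) → (-2, 2, 3) − 0.25·(-12, 8, 6) = (1, 0, 1.5)

(1, 0, 1.5)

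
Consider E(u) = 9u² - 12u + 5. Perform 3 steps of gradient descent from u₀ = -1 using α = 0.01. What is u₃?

E′(u) = 18u - 12
Step 1: E′(-1) = -30; u₁ = -1 − 0.01·(-30) = -0.7
Step 2: E′(-0.7) = -24.6; u₂ = -0.7 − 0.01·(-24.6) = -0.454
Step 3: E′(-0.454) = -20.172; u₃ = -0.454 − 0.01·(-20.172) = -0.25228

-0.25228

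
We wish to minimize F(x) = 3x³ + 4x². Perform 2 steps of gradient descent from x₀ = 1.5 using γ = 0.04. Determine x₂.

0.126924

F′(x) = 9x² + 8x
x₁ = 1.5 − 0.04·32.25 = 0.21
x₂ = 0.21 − 0.04·2.0769 = 0.126924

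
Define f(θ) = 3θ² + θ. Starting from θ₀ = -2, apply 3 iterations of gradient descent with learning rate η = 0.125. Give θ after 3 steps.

f′(θ) = 6θ + 1
θ₁ = -2 − 0.125·(-11) = -0.625
θ₂ = -0.625 − 0.125·(-2.75) = -0.28125
θ₃ = -0.28125 − 0.125·(-0.6875) = -0.1953125

-0.1953125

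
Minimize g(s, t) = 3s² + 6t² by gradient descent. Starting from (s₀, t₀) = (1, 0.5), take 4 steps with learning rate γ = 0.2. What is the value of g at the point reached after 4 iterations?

∇g = (6s, 12t)
(s₁, t₁) = (1, 0.5) − 0.2·(6, 6) = (-0.2, -0.7)
(s₂, t₂) = (-0.2, -0.7) − 0.2·(-1.2, -8.4) = (0.04, 0.98)
(s₃, t₃) = (0.04, 0.98) − 0.2·(0.24, 11.76) = (-0.008, -1.372)
(s₄, t₄) = (-0.008, -1.372) − 0.2·(-0.048, -16.464) = (0.0016, 1.9208)
g(0.0016, 1.9208) = 22.13684352

22.13684352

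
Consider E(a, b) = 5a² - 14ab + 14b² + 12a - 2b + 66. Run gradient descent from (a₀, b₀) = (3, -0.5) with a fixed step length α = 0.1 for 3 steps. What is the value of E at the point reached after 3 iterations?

22127.332896

∇E = (10a - 14b + 12, -14a + 28b - 2)
Step 1: at (3, -0.5), ∇E = (49, -58) → (3, -0.5) − 0.1·(49, -58) = (-1.9, 5.3)
Step 2: at (-1.9, 5.3), ∇E = (-81.2, 173) → (-1.9, 5.3) − 0.1·(-81.2, 173) = (6.22, -12)
Step 3: at (6.22, -12), ∇E = (242.2, -425.08) → (6.22, -12) − 0.1·(242.2, -425.08) = (-18, 30.508)
E(-18, 30.508) = 22127.332896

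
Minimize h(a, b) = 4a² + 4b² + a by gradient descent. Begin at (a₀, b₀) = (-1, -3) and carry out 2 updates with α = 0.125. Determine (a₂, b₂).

(-0.125, 0)

∇h = (8a + 1, 8b)
(a₁, b₁) = (-1, -3) − 0.125·(-7, -24) = (-0.125, 0)
(a₂, b₂) = (-0.125, 0) − 0.125·(0, 0) = (-0.125, 0)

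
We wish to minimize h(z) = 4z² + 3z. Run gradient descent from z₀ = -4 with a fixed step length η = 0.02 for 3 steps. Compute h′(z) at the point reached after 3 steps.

-17.188416

h′(z) = 8z + 3
z₁ = -4 − 0.02·(-29) = -3.42
z₂ = -3.42 − 0.02·(-24.36) = -2.9328
z₃ = -2.9328 − 0.02·(-20.4624) = -2.523552
h′(z) at (-2.523552) = -17.188416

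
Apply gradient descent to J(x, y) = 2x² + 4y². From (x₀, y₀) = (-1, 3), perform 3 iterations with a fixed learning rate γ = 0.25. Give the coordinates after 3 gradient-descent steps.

∇J = (4x, 8y)
(x₁, y₁) = (-1, 3) − 0.25·(-4, 24) = (0, -3)
(x₂, y₂) = (0, -3) − 0.25·(0, -24) = (0, 3)
(x₃, y₃) = (0, 3) − 0.25·(0, 24) = (0, -3)

(0, -3)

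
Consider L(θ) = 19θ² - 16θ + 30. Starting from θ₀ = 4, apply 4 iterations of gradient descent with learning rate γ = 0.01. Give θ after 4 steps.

L′(θ) = 38θ - 16
θ₁ = 4 − 0.01·136 = 2.64
θ₂ = 2.64 − 0.01·84.32 = 1.7968
θ₃ = 1.7968 − 0.01·52.2784 = 1.274016
θ₄ = 1.274016 − 0.01·32.412608 = 0.94988992

0.94988992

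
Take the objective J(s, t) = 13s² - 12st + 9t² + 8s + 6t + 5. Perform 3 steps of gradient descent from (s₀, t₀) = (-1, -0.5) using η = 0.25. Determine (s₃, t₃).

∇J = (26s - 12t + 8, -12s + 18t + 6)
(s₁, t₁) = (-1, -0.5) − 0.25·(-12, 9) = (2, -2.75)
(s₂, t₂) = (2, -2.75) − 0.25·(93, -67.5) = (-21.25, 14.125)
(s₃, t₃) = (-21.25, 14.125) − 0.25·(-714, 515.25) = (157.25, -114.6875)

(157.25, -114.6875)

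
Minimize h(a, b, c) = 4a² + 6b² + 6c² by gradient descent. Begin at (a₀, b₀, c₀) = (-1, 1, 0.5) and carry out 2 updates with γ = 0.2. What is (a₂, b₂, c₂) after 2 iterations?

(-0.36, 1.96, 0.98)

∇h = (8a, 12b, 12c)
Step 1: at (-1, 1, 0.5), ∇h = (-8, 12, 6) → (-1, 1, 0.5) − 0.2·(-8, 12, 6) = (0.6, -1.4, -0.7)
Step 2: at (0.6, -1.4, -0.7), ∇h = (4.8, -16.8, -8.4) → (0.6, -1.4, -0.7) − 0.2·(4.8, -16.8, -8.4) = (-0.36, 1.96, 0.98)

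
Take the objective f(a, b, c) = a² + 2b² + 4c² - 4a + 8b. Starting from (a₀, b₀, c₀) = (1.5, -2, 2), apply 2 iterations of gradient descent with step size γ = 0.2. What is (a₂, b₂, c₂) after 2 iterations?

∇f = (2a - 4, 4b + 8, 8c)
Step 1: at (1.5, -2, 2), ∇f = (-1, 0, 16) → (1.5, -2, 2) − 0.2·(-1, 0, 16) = (1.7, -2, -1.2)
Step 2: at (1.7, -2, -1.2), ∇f = (-0.6, 0, -9.6) → (1.7, -2, -1.2) − 0.2·(-0.6, 0, -9.6) = (1.82, -2, 0.72)

(1.82, -2, 0.72)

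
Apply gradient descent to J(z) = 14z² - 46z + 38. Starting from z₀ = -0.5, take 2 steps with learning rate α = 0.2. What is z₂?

J′(z) = 28z - 46
Step 1: J′(-0.5) = -60; z₁ = -0.5 − 0.2·(-60) = 11.5
Step 2: J′(11.5) = 276; z₂ = 11.5 − 0.2·276 = -43.7

-43.7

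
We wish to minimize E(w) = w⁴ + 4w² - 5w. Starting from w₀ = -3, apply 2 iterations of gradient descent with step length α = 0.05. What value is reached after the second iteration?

-8.853325

E′(w) = 4w³ + 8w - 5
Step 1: E′(-3) = -137; w₁ = -3 − 0.05·(-137) = 3.85
Step 2: E′(3.85) = 254.0665; w₂ = 3.85 − 0.05·254.0665 = -8.853325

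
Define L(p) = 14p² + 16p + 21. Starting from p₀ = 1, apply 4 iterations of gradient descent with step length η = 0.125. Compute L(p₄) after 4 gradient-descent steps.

52768.2421875

L′(p) = 28p + 16
Step 1: L′(1) = 44; p₁ = 1 − 0.125·44 = -4.5
Step 2: L′(-4.5) = -110; p₂ = -4.5 − 0.125·(-110) = 9.25
Step 3: L′(9.25) = 275; p₃ = 9.25 − 0.125·275 = -25.125
Step 4: L′(-25.125) = -687.5; p₄ = -25.125 − 0.125·(-687.5) = 60.8125
L(60.8125) = 52768.2421875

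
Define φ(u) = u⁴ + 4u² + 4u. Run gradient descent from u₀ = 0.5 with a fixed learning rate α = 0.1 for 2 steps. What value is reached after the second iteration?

φ′(u) = 4u³ + 8u + 4
Step 1: φ′(0.5) = 8.5; u₁ = 0.5 − 0.1·8.5 = -0.35
Step 2: φ′(-0.35) = 1.0285; u₂ = -0.35 − 0.1·1.0285 = -0.45285

-0.45285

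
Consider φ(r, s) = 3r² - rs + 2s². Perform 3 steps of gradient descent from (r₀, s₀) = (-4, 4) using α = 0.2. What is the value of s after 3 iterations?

0

∇φ = (6r - s, -r + 4s)
(r₁, s₁) = (-4, 4) − 0.2·(-28, 20) = (1.6, 0)
(r₂, s₂) = (1.6, 0) − 0.2·(9.6, -1.6) = (-0.32, 0.32)
(r₃, s₃) = (-0.32, 0.32) − 0.2·(-2.24, 1.6) = (0.128, 0)
s = 0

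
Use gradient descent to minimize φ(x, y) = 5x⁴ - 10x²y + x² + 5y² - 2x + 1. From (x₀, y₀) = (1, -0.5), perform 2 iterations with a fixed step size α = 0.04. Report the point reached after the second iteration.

∇φ = (20x³ - 20xy + 2x - 2, -10x² + 10y)
(x₁, y₁) = (1, -0.5) − 0.04·(30, -15) = (-0.2, 0.1)
(x₂, y₂) = (-0.2, 0.1) − 0.04·(-2.16, 0.6) = (-0.1136, 0.076)

(-0.1136, 0.076)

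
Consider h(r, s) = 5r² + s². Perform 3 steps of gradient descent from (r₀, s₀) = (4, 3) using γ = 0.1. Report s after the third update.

1.536

∇h = (10r, 2s)
(r₁, s₁) = (4, 3) − 0.1·(40, 6) = (0, 2.4)
(r₂, s₂) = (0, 2.4) − 0.1·(0, 4.8) = (0, 1.92)
(r₃, s₃) = (0, 1.92) − 0.1·(0, 3.84) = (0, 1.536)
s = 1.536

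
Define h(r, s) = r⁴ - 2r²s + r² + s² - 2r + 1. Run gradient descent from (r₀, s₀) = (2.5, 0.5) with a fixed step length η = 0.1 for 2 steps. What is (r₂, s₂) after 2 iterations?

(12.91255, 3.8405)

∇h = (4r³ - 4rs + 2r - 2, -2r² + 2s)
(r₁, s₁) = (2.5, 0.5) − 0.1·(60.5, -11.5) = (-3.55, 1.65)
(r₂, s₂) = (-3.55, 1.65) − 0.1·(-164.6255, -21.905) = (12.91255, 3.8405)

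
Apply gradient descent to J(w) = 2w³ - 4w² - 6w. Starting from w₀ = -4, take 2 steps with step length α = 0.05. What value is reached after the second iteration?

J′(w) = 6w² - 8w - 6
w₁ = -4 − 0.05·122 = -10.1
w₂ = -10.1 − 0.05·686.86 = -44.443

-44.443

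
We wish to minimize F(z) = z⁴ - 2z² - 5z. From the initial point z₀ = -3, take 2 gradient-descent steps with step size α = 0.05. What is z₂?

0.986975

F′(z) = 4z³ - 4z - 5
Step 1: F′(-3) = -101; z₁ = -3 − 0.05·(-101) = 2.05
Step 2: F′(2.05) = 21.2605; z₂ = 2.05 − 0.05·21.2605 = 0.986975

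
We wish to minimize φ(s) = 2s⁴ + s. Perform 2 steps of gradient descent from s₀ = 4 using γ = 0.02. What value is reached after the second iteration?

φ′(s) = 8s³ + 1
Step 1: φ′(4) = 513; s₁ = 4 − 0.02·513 = -6.26
Step 2: φ′(-6.26) = -1961.515008; s₂ = -6.26 − 0.02·(-1961.515008) = 32.97030016

32.97030016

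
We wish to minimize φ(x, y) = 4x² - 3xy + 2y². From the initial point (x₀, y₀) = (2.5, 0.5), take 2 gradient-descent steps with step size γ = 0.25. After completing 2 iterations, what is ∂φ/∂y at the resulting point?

∇φ = (8x - 3y, -3x + 4y)
(x₁, y₁) = (2.5, 0.5) − 0.25·(18.5, -5.5) = (-2.125, 1.875)
(x₂, y₂) = (-2.125, 1.875) − 0.25·(-22.625, 13.875) = (3.53125, -1.59375)
∂φ/∂y at (3.53125, -1.59375) = -16.96875

-16.96875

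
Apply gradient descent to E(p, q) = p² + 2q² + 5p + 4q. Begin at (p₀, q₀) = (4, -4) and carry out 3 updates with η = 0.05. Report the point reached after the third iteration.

∇E = (2p + 5, 4q + 4)
Step 1: at (4, -4), ∇E = (13, -12) → (4, -4) − 0.05·(13, -12) = (3.35, -3.4)
Step 2: at (3.35, -3.4), ∇E = (11.7, -9.6) → (3.35, -3.4) − 0.05·(11.7, -9.6) = (2.765, -2.92)
Step 3: at (2.765, -2.92), ∇E = (10.53, -7.68) → (2.765, -2.92) − 0.05·(10.53, -7.68) = (2.2385, -2.536)

(2.2385, -2.536)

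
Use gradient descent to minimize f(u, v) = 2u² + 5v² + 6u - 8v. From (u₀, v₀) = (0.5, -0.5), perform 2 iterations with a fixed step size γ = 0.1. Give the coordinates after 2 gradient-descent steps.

(-0.78, 0.8)

∇f = (4u + 6, 10v - 8)
(u₁, v₁) = (0.5, -0.5) − 0.1·(8, -13) = (-0.3, 0.8)
(u₂, v₂) = (-0.3, 0.8) − 0.1·(4.8, 0) = (-0.78, 0.8)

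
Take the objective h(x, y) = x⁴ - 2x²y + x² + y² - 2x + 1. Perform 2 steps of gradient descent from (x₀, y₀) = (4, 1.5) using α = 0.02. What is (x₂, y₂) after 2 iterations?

∇h = (4x³ - 4xy + 2x - 2, -2x² + 2y)
(x₁, y₁) = (4, 1.5) − 0.02·(238, -29) = (-0.76, 2.08)
(x₂, y₂) = (-0.76, 2.08) − 0.02·(1.047296, 3.0048) = (-0.78094592, 2.019904)

(-0.78094592, 2.019904)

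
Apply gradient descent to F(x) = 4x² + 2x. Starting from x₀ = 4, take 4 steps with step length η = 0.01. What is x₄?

F′(x) = 8x + 2
x₁ = 4 − 0.01·34 = 3.66
x₂ = 3.66 − 0.01·31.28 = 3.3472
x₃ = 3.3472 − 0.01·28.7776 = 3.059424
x₄ = 3.059424 − 0.01·26.475392 = 2.79467008

2.79467008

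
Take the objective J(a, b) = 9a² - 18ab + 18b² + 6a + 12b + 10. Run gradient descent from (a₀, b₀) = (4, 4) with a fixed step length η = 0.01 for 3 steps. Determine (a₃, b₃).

∇J = (18a - 18b + 6, -18a + 36b + 12)
Step 1: at (4, 4), ∇J = (6, 84) → (4, 4) − 0.01·(6, 84) = (3.94, 3.16)
Step 2: at (3.94, 3.16), ∇J = (20.04, 54.84) → (3.94, 3.16) − 0.01·(20.04, 54.84) = (3.7396, 2.6116)
Step 3: at (3.7396, 2.6116), ∇J = (26.304, 38.7048) → (3.7396, 2.6116) − 0.01·(26.304, 38.7048) = (3.47656, 2.224552)

(3.47656, 2.224552)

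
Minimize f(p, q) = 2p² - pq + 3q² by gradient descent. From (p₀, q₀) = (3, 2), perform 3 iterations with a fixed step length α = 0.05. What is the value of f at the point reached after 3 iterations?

∇f = (4p - q, -p + 6q)
(p₁, q₁) = (3, 2) − 0.05·(10, 9) = (2.5, 1.55)
(p₂, q₂) = (2.5, 1.55) − 0.05·(8.45, 6.8) = (2.0775, 1.21)
(p₃, q₃) = (2.0775, 1.21) − 0.05·(7.1, 5.1825) = (1.7225, 0.950875)
f(1.7225, 0.950875) = 7.008620109375

7.008620109375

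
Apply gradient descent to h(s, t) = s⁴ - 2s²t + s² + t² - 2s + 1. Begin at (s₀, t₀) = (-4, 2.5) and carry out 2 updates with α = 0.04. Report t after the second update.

∇h = (4s³ - 4st + 2s - 2, -2s² + 2t)
Step 1: at (-4, 2.5), ∇h = (-226, -27) → (-4, 2.5) − 0.04·(-226, -27) = (5.04, 3.58)
Step 2: at (5.04, 3.58), ∇h = (448.003456, -43.6432) → (5.04, 3.58) − 0.04·(448.003456, -43.6432) = (-12.88013824, 5.325728)
t = 5.325728

5.325728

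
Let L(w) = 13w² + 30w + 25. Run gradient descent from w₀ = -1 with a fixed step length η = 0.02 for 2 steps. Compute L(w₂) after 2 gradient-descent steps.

L′(w) = 26w + 30
Step 1: L′(-1) = 4; w₁ = -1 − 0.02·4 = -1.08
Step 2: L′(-1.08) = 1.92; w₂ = -1.08 − 0.02·1.92 = -1.1184
L(-1.1184) = 7.70864128

7.70864128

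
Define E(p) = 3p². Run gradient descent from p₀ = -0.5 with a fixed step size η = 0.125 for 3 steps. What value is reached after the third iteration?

-0.0078125

E′(p) = 6p
Step 1: E′(-0.5) = -3; p₁ = -0.5 − 0.125·(-3) = -0.125
Step 2: E′(-0.125) = -0.75; p₂ = -0.125 − 0.125·(-0.75) = -0.03125
Step 3: E′(-0.03125) = -0.1875; p₃ = -0.03125 − 0.125·(-0.1875) = -0.0078125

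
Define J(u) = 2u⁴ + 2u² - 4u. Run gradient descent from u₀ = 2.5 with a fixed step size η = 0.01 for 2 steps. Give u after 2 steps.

J′(u) = 8u³ + 4u - 4
Step 1: J′(2.5) = 131; u₁ = 2.5 − 0.01·131 = 1.19
Step 2: J′(1.19) = 14.241272; u₂ = 1.19 − 0.01·14.241272 = 1.04758728

1.04758728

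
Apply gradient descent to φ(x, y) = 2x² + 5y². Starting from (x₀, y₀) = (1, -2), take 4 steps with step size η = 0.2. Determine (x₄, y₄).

(0.0016, -2)

∇φ = (4x, 10y)
Step 1: at (1, -2), ∇φ = (4, -20) → (1, -2) − 0.2·(4, -20) = (0.2, 2)
Step 2: at (0.2, 2), ∇φ = (0.8, 20) → (0.2, 2) − 0.2·(0.8, 20) = (0.04, -2)
Step 3: at (0.04, -2), ∇φ = (0.16, -20) → (0.04, -2) − 0.2·(0.16, -20) = (0.008, 2)
Step 4: at (0.008, 2), ∇φ = (0.032, 20) → (0.008, 2) − 0.2·(0.032, 20) = (0.0016, -2)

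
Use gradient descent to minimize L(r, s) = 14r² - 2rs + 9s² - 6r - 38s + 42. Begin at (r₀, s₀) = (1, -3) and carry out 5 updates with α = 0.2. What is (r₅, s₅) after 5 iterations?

(-3409.01344, 1172.96096)

∇L = (28r - 2s - 6, -2r + 18s - 38)
(r₁, s₁) = (1, -3) − 0.2·(28, -94) = (-4.6, 15.8)
(r₂, s₂) = (-4.6, 15.8) − 0.2·(-166.4, 255.6) = (28.68, -35.32)
(r₃, s₃) = (28.68, -35.32) − 0.2·(867.68, -731.12) = (-144.856, 110.904)
(r₄, s₄) = (-144.856, 110.904) − 0.2·(-4283.776, 2247.984) = (711.8992, -338.6928)
(r₅, s₅) = (711.8992, -338.6928) − 0.2·(20604.5632, -7558.2688) = (-3409.01344, 1172.96096)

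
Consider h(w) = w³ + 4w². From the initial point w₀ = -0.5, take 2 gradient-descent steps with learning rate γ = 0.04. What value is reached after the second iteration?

-0.268028

h′(w) = 3w² + 8w
w₁ = -0.5 − 0.04·(-3.25) = -0.37
w₂ = -0.37 − 0.04·(-2.5493) = -0.268028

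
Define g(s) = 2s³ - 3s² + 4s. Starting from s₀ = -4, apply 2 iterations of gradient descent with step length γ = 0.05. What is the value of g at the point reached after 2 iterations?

-184459.227856896

g′(s) = 6s² - 6s + 4
Step 1: g′(-4) = 124; s₁ = -4 − 0.05·124 = -10.2
Step 2: g′(-10.2) = 689.44; s₂ = -10.2 − 0.05·689.44 = -44.672
g(-44.672) = -184459.227856896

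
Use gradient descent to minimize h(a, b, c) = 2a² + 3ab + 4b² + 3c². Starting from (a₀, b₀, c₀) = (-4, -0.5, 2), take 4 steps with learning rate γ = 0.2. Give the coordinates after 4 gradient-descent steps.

∇h = (4a + 3b, 3a + 8b, 6c)
Step 1: at (-4, -0.5, 2), ∇h = (-17.5, -16, 12) → (-4, -0.5, 2) − 0.2·(-17.5, -16, 12) = (-0.5, 2.7, -0.4)
Step 2: at (-0.5, 2.7, -0.4), ∇h = (6.1, 20.1, -2.4) → (-0.5, 2.7, -0.4) − 0.2·(6.1, 20.1, -2.4) = (-1.72, -1.32, 0.08)
Step 3: at (-1.72, -1.32, 0.08), ∇h = (-10.84, -15.72, 0.48) → (-1.72, -1.32, 0.08) − 0.2·(-10.84, -15.72, 0.48) = (0.448, 1.824, -0.016)
Step 4: at (0.448, 1.824, -0.016), ∇h = (7.264, 15.936, -0.096) → (0.448, 1.824, -0.016) − 0.2·(7.264, 15.936, -0.096) = (-1.0048, -1.3632, 0.0032)

(-1.0048, -1.3632, 0.0032)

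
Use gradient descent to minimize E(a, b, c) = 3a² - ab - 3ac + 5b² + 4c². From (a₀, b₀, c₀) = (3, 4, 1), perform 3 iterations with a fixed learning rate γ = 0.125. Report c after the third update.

0.28125

∇E = (6a - b - 3c, -a + 10b, -3a + 8c)
(a₁, b₁, c₁) = (3, 4, 1) − 0.125·(11, 37, -1) = (1.625, -0.625, 1.125)
(a₂, b₂, c₂) = (1.625, -0.625, 1.125) − 0.125·(7, -7.875, 4.125) = (0.75, 0.359375, 0.609375)
(a₃, b₃, c₃) = (0.75, 0.359375, 0.609375) − 0.125·(2.3125, 2.84375, 2.625) = (0.4609375, 0.00390625, 0.28125)
c = 0.28125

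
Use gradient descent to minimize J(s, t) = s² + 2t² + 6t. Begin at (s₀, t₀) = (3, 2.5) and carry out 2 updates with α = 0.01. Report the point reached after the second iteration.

∇J = (2s, 4t + 6)
Step 1: at (3, 2.5), ∇J = (6, 16) → (3, 2.5) − 0.01·(6, 16) = (2.94, 2.34)
Step 2: at (2.94, 2.34), ∇J = (5.88, 15.36) → (2.94, 2.34) − 0.01·(5.88, 15.36) = (2.8812, 2.1864)

(2.8812, 2.1864)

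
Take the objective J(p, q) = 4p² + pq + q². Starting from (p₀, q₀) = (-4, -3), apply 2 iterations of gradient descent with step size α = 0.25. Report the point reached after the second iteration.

(-4.625, -1.4375)

∇J = (8p + q, p + 2q)
(p₁, q₁) = (-4, -3) − 0.25·(-35, -10) = (4.75, -0.5)
(p₂, q₂) = (4.75, -0.5) − 0.25·(37.5, 3.75) = (-4.625, -1.4375)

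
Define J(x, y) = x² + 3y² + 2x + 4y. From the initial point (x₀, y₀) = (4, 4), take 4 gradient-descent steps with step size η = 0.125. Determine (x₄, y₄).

∇J = (2x + 2, 6y + 4)
Step 1: at (4, 4), ∇J = (10, 28) → (4, 4) − 0.125·(10, 28) = (2.75, 0.5)
Step 2: at (2.75, 0.5), ∇J = (7.5, 7) → (2.75, 0.5) − 0.125·(7.5, 7) = (1.8125, -0.375)
Step 3: at (1.8125, -0.375), ∇J = (5.625, 1.75) → (1.8125, -0.375) − 0.125·(5.625, 1.75) = (1.109375, -0.59375)
Step 4: at (1.109375, -0.59375), ∇J = (4.21875, 0.4375) → (1.109375, -0.59375) − 0.125·(4.21875, 0.4375) = (0.58203125, -0.6484375)

(0.58203125, -0.6484375)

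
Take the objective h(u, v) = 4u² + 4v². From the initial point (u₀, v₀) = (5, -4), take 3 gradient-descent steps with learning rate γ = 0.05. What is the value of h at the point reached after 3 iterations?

7.651584

∇h = (8u, 8v)
(u₁, v₁) = (5, -4) − 0.05·(40, -32) = (3, -2.4)
(u₂, v₂) = (3, -2.4) − 0.05·(24, -19.2) = (1.8, -1.44)
(u₃, v₃) = (1.8, -1.44) − 0.05·(14.4, -11.52) = (1.08, -0.864)
h(1.08, -0.864) = 7.651584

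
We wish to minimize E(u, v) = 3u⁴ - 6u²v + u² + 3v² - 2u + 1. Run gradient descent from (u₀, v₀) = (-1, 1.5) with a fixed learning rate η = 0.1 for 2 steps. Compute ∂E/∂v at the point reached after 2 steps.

7.03363584

∇E = (12u³ - 12uv + 2u - 2, -6u² + 6v)
Step 1: at (-1, 1.5), ∇E = (2, 3) → (-1, 1.5) − 0.1·(2, 3) = (-1.2, 1.2)
Step 2: at (-1.2, 1.2), ∇E = (-7.856, -1.44) → (-1.2, 1.2) − 0.1·(-7.856, -1.44) = (-0.4144, 1.344)
∂E/∂v at (-0.4144, 1.344) = 7.03363584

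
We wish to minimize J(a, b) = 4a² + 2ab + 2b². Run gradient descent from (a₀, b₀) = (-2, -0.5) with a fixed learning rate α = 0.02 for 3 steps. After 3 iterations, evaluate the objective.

5.819844657152

∇J = (8a + 2b, 2a + 4b)
(a₁, b₁) = (-2, -0.5) − 0.02·(-17, -6) = (-1.66, -0.38)
(a₂, b₂) = (-1.66, -0.38) − 0.02·(-14.04, -4.84) = (-1.3792, -0.2832)
(a₃, b₃) = (-1.3792, -0.2832) − 0.02·(-11.6, -3.8912) = (-1.1472, -0.205376)
J(-1.1472, -0.205376) = 5.819844657152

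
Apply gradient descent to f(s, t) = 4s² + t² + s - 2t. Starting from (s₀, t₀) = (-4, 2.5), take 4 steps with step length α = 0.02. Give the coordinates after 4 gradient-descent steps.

(-2.05425152, 2.27401984)

∇f = (8s + 1, 2t - 2)
(s₁, t₁) = (-4, 2.5) − 0.02·(-31, 3) = (-3.38, 2.44)
(s₂, t₂) = (-3.38, 2.44) − 0.02·(-26.04, 2.88) = (-2.8592, 2.3824)
(s₃, t₃) = (-2.8592, 2.3824) − 0.02·(-21.8736, 2.7648) = (-2.421728, 2.327104)
(s₄, t₄) = (-2.421728, 2.327104) − 0.02·(-18.373824, 2.654208) = (-2.05425152, 2.27401984)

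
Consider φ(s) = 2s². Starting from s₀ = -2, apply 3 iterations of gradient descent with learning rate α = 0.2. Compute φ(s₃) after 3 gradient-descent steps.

φ′(s) = 4s
Step 1: φ′(-2) = -8; s₁ = -2 − 0.2·(-8) = -0.4
Step 2: φ′(-0.4) = -1.6; s₂ = -0.4 − 0.2·(-1.6) = -0.08
Step 3: φ′(-0.08) = -0.32; s₃ = -0.08 − 0.2·(-0.32) = -0.016
φ(-0.016) = 0.000512

0.000512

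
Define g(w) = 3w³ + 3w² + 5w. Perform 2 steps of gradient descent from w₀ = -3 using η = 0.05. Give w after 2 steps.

-23.162

g′(w) = 9w² + 6w + 5
Step 1: g′(-3) = 68; w₁ = -3 − 0.05·68 = -6.4
Step 2: g′(-6.4) = 335.24; w₂ = -6.4 − 0.05·335.24 = -23.162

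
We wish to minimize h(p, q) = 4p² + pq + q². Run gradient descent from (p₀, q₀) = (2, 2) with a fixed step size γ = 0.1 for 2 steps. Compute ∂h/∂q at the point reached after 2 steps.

∇h = (8p + q, p + 2q)
Step 1: at (2, 2), ∇h = (18, 6) → (2, 2) − 0.1·(18, 6) = (0.2, 1.4)
Step 2: at (0.2, 1.4), ∇h = (3, 3) → (0.2, 1.4) − 0.1·(3, 3) = (-0.1, 1.1)
∂h/∂q at (-0.1, 1.1) = 2.1

2.1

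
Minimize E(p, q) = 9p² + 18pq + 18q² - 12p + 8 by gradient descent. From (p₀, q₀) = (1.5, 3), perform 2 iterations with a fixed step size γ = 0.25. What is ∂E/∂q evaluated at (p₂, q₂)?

∇E = (18p + 18q - 12, 18p + 36q)
(p₁, q₁) = (1.5, 3) − 0.25·(69, 135) = (-15.75, -30.75)
(p₂, q₂) = (-15.75, -30.75) − 0.25·(-849, -1390.5) = (196.5, 316.875)
∂E/∂q at (196.5, 316.875) = 14944.5

14944.5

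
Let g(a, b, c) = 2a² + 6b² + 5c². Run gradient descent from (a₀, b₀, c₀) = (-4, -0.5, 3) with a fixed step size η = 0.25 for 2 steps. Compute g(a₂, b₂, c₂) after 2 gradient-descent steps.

251.8125

∇g = (4a, 12b, 10c)
(a₁, b₁, c₁) = (-4, -0.5, 3) − 0.25·(-16, -6, 30) = (0, 1, -4.5)
(a₂, b₂, c₂) = (0, 1, -4.5) − 0.25·(0, 12, -45) = (0, -2, 6.75)
g(0, -2, 6.75) = 251.8125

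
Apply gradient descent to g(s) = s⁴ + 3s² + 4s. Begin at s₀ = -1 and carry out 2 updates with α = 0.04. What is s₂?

g′(s) = 4s³ + 6s + 4
Step 1: g′(-1) = -6; s₁ = -1 − 0.04·(-6) = -0.76
Step 2: g′(-0.76) = -2.315904; s₂ = -0.76 − 0.04·(-2.315904) = -0.66736384

-0.66736384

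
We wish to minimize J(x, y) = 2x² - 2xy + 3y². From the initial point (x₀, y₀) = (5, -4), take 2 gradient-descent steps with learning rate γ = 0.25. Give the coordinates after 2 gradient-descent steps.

(2.25, -3.25)

∇J = (4x - 2y, -2x + 6y)
Step 1: at (5, -4), ∇J = (28, -34) → (5, -4) − 0.25·(28, -34) = (-2, 4.5)
Step 2: at (-2, 4.5), ∇J = (-17, 31) → (-2, 4.5) − 0.25·(-17, 31) = (2.25, -3.25)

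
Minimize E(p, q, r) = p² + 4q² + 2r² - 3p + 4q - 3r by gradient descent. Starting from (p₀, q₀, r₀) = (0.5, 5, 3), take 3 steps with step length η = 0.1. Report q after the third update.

∇E = (2p - 3, 8q + 4, 4r - 3)
(p₁, q₁, r₁) = (0.5, 5, 3) − 0.1·(-2, 44, 9) = (0.7, 0.6, 2.1)
(p₂, q₂, r₂) = (0.7, 0.6, 2.1) − 0.1·(-1.6, 8.8, 5.4) = (0.86, -0.28, 1.56)
(p₃, q₃, r₃) = (0.86, -0.28, 1.56) − 0.1·(-1.28, 1.76, 3.24) = (0.988, -0.456, 1.236)
q = -0.456

-0.456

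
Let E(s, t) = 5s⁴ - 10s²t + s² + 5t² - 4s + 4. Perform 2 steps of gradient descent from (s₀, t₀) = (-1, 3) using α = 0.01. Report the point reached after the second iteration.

∇E = (20s³ - 20st + 2s - 4, -10s² + 10t)
(s₁, t₁) = (-1, 3) − 0.01·(34, 20) = (-1.34, 2.8)
(s₂, t₂) = (-1.34, 2.8) − 0.01·(20.23792, 10.044) = (-1.5423792, 2.69956)

(-1.5423792, 2.69956)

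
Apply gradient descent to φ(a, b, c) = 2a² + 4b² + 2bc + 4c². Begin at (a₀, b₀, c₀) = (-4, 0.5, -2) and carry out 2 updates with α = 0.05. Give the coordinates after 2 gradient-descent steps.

∇φ = (4a, 8b + 2c, 2b + 8c)
Step 1: at (-4, 0.5, -2), ∇φ = (-16, 0, -15) → (-4, 0.5, -2) − 0.05·(-16, 0, -15) = (-3.2, 0.5, -1.25)
Step 2: at (-3.2, 0.5, -1.25), ∇φ = (-12.8, 1.5, -9) → (-3.2, 0.5, -1.25) − 0.05·(-12.8, 1.5, -9) = (-2.56, 0.425, -0.8)

(-2.56, 0.425, -0.8)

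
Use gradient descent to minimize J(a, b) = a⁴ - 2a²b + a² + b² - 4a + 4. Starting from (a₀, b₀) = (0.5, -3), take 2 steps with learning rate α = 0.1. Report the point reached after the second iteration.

(0.37765, -1.8755)

∇J = (4a³ - 4ab + 2a - 4, -2a² + 2b)
Step 1: at (0.5, -3), ∇J = (3.5, -6.5) → (0.5, -3) − 0.1·(3.5, -6.5) = (0.15, -2.35)
Step 2: at (0.15, -2.35), ∇J = (-2.2765, -4.745) → (0.15, -2.35) − 0.1·(-2.2765, -4.745) = (0.37765, -1.8755)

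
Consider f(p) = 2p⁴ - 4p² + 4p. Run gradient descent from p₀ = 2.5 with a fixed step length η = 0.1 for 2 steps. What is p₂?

458.6432

f′(p) = 8p³ - 8p + 4
p₁ = 2.5 − 0.1·109 = -8.4
p₂ = -8.4 − 0.1·(-4670.432) = 458.6432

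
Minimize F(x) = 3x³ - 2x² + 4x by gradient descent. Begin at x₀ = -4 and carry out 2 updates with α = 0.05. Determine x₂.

-81.818

F′(x) = 9x² - 4x + 4
x₁ = -4 − 0.05·164 = -12.2
x₂ = -12.2 − 0.05·1392.36 = -81.818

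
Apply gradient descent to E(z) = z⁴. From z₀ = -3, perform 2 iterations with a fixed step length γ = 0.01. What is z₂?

E′(z) = 4z³
z₁ = -3 − 0.01·(-108) = -1.92
z₂ = -1.92 − 0.01·(-28.311552) = -1.63688448

-1.63688448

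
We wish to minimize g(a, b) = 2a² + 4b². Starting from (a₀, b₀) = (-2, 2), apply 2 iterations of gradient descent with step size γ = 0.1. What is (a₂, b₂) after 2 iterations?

(-0.72, 0.08)

∇g = (4a, 8b)
Step 1: at (-2, 2), ∇g = (-8, 16) → (-2, 2) − 0.1·(-8, 16) = (-1.2, 0.4)
Step 2: at (-1.2, 0.4), ∇g = (-4.8, 3.2) → (-1.2, 0.4) − 0.1·(-4.8, 3.2) = (-0.72, 0.08)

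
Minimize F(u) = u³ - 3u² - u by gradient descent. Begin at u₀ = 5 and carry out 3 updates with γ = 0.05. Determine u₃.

F′(u) = 3u² - 6u - 1
Step 1: F′(5) = 44; u₁ = 5 − 0.05·44 = 2.8
Step 2: F′(2.8) = 5.72; u₂ = 2.8 − 0.05·5.72 = 2.514
Step 3: F′(2.514) = 2.876588; u₃ = 2.514 − 0.05·2.876588 = 2.3701706

2.3701706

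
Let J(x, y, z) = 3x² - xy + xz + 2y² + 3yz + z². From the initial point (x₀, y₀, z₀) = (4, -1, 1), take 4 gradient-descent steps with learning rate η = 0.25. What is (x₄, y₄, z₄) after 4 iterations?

(0.3125, -0.67578125, 0.61328125)

∇J = (6x - y + z, -x + 4y + 3z, x + 3y + 2z)
(x₁, y₁, z₁) = (4, -1, 1) − 0.25·(26, -5, 3) = (-2.5, 0.25, 0.25)
(x₂, y₂, z₂) = (-2.5, 0.25, 0.25) − 0.25·(-15, 4.25, -1.25) = (1.25, -0.8125, 0.5625)
(x₃, y₃, z₃) = (1.25, -0.8125, 0.5625) − 0.25·(8.875, -2.8125, -0.0625) = (-0.96875, -0.109375, 0.578125)
(x₄, y₄, z₄) = (-0.96875, -0.109375, 0.578125) − 0.25·(-5.125, 2.265625, -0.140625) = (0.3125, -0.67578125, 0.61328125)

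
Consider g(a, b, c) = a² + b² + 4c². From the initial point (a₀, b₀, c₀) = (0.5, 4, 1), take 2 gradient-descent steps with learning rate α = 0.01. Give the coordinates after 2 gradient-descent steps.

(0.4802, 3.8416, 0.8464)

∇g = (2a, 2b, 8c)
Step 1: at (0.5, 4, 1), ∇g = (1, 8, 8) → (0.5, 4, 1) − 0.01·(1, 8, 8) = (0.49, 3.92, 0.92)
Step 2: at (0.49, 3.92, 0.92), ∇g = (0.98, 7.84, 7.36) → (0.49, 3.92, 0.92) − 0.01·(0.98, 7.84, 7.36) = (0.4802, 3.8416, 0.8464)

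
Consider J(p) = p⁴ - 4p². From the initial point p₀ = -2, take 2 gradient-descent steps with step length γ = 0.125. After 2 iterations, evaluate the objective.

J′(p) = 4p³ - 8p
Step 1: J′(-2) = -16; p₁ = -2 − 0.125·(-16) = 0
Step 2: J′(0) = 0; p₂ = 0 − 0.125·0 = 0
J(0) = 0

0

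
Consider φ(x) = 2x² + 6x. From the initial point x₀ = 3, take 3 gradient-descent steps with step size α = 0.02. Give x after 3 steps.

φ′(x) = 4x + 6
x₁ = 3 − 0.02·18 = 2.64
x₂ = 2.64 − 0.02·16.56 = 2.3088
x₃ = 2.3088 − 0.02·15.2352 = 2.004096

2.004096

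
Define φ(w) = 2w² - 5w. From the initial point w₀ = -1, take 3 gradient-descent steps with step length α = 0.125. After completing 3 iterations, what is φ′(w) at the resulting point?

-1.125

φ′(w) = 4w - 5
w₁ = -1 − 0.125·(-9) = 0.125
w₂ = 0.125 − 0.125·(-4.5) = 0.6875
w₃ = 0.6875 − 0.125·(-2.25) = 0.96875
φ′(w) at (0.96875) = -1.125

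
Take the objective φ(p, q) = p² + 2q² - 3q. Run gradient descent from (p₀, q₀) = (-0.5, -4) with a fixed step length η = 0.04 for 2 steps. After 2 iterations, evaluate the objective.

∇φ = (2p, 4q - 3)
Step 1: at (-0.5, -4), ∇φ = (-1, -19) → (-0.5, -4) − 0.04·(-1, -19) = (-0.46, -3.24)
Step 2: at (-0.46, -3.24), ∇φ = (-0.92, -15.96) → (-0.46, -3.24) − 0.04·(-0.92, -15.96) = (-0.4232, -2.6016)
φ(-0.4232, -2.6016) = 21.52054336

21.52054336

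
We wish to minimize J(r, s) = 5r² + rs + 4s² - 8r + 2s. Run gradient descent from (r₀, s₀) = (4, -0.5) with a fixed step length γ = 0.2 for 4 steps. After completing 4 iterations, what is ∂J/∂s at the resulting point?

∇J = (10r + s - 8, r + 8s + 2)
(r₁, s₁) = (4, -0.5) − 0.2·(31.5, 2) = (-2.3, -0.9)
(r₂, s₂) = (-2.3, -0.9) − 0.2·(-31.9, -7.5) = (4.08, 0.6)
(r₃, s₃) = (4.08, 0.6) − 0.2·(33.4, 10.88) = (-2.6, -1.576)
(r₄, s₄) = (-2.6, -1.576) − 0.2·(-35.576, -13.208) = (4.5152, 1.0656)
∂J/∂s at (4.5152, 1.0656) = 15.04

15.04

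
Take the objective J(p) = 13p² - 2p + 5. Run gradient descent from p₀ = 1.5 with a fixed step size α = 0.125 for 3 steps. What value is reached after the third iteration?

J′(p) = 26p - 2
p₁ = 1.5 − 0.125·37 = -3.125
p₂ = -3.125 − 0.125·(-83.25) = 7.28125
p₃ = 7.28125 − 0.125·187.3125 = -16.1328125

-16.1328125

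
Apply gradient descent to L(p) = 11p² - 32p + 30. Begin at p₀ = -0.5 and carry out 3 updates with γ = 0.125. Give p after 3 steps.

L′(p) = 22p - 32
p₁ = -0.5 − 0.125·(-43) = 4.875
p₂ = 4.875 − 0.125·75.25 = -4.53125
p₃ = -4.53125 − 0.125·(-131.6875) = 11.9296875

11.9296875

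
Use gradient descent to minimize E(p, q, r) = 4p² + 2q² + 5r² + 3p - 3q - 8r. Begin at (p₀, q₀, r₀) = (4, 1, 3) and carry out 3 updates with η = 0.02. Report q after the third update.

0.944672

∇E = (8p + 3, 4q - 3, 10r - 8)
Step 1: at (4, 1, 3), ∇E = (35, 1, 22) → (4, 1, 3) − 0.02·(35, 1, 22) = (3.3, 0.98, 2.56)
Step 2: at (3.3, 0.98, 2.56), ∇E = (29.4, 0.92, 17.6) → (3.3, 0.98, 2.56) − 0.02·(29.4, 0.92, 17.6) = (2.712, 0.9616, 2.208)
Step 3: at (2.712, 0.9616, 2.208), ∇E = (24.696, 0.8464, 14.08) → (2.712, 0.9616, 2.208) − 0.02·(24.696, 0.8464, 14.08) = (2.21808, 0.944672, 1.9264)
q = 0.944672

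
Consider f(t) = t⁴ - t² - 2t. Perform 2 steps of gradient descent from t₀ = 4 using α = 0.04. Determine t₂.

f′(t) = 4t³ - 2t - 2
Step 1: f′(4) = 246; t₁ = 4 − 0.04·246 = -5.84
Step 2: f′(-5.84) = -787.026816; t₂ = -5.84 − 0.04·(-787.026816) = 25.64107264

25.64107264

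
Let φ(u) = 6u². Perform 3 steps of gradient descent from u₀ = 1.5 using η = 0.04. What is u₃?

φ′(u) = 12u
Step 1: φ′(1.5) = 18; u₁ = 1.5 − 0.04·18 = 0.78
Step 2: φ′(0.78) = 9.36; u₂ = 0.78 − 0.04·9.36 = 0.4056
Step 3: φ′(0.4056) = 4.8672; u₃ = 0.4056 − 0.04·4.8672 = 0.210912

0.210912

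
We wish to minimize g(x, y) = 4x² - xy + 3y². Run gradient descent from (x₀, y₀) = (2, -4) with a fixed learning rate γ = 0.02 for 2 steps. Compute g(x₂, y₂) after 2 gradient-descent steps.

37.90829568

∇g = (8x - y, -x + 6y)
Step 1: at (2, -4), ∇g = (20, -26) → (2, -4) − 0.02·(20, -26) = (1.6, -3.48)
Step 2: at (1.6, -3.48), ∇g = (16.28, -22.48) → (1.6, -3.48) − 0.02·(16.28, -22.48) = (1.2744, -3.0304)
g(1.2744, -3.0304) = 37.90829568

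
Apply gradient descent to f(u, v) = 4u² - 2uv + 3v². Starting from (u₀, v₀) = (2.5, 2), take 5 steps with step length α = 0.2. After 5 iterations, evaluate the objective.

1.0170360832

∇f = (8u - 2v, -2u + 6v)
(u₁, v₁) = (2.5, 2) − 0.2·(16, 7) = (-0.7, 0.6)
(u₂, v₂) = (-0.7, 0.6) − 0.2·(-6.8, 5) = (0.66, -0.4)
(u₃, v₃) = (0.66, -0.4) − 0.2·(6.08, -3.72) = (-0.556, 0.344)
(u₄, v₄) = (-0.556, 0.344) − 0.2·(-5.136, 3.176) = (0.4712, -0.2912)
(u₅, v₅) = (0.4712, -0.2912) − 0.2·(4.352, -2.6896) = (-0.3992, 0.24672)
f(-0.3992, 0.24672) = 1.0170360832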